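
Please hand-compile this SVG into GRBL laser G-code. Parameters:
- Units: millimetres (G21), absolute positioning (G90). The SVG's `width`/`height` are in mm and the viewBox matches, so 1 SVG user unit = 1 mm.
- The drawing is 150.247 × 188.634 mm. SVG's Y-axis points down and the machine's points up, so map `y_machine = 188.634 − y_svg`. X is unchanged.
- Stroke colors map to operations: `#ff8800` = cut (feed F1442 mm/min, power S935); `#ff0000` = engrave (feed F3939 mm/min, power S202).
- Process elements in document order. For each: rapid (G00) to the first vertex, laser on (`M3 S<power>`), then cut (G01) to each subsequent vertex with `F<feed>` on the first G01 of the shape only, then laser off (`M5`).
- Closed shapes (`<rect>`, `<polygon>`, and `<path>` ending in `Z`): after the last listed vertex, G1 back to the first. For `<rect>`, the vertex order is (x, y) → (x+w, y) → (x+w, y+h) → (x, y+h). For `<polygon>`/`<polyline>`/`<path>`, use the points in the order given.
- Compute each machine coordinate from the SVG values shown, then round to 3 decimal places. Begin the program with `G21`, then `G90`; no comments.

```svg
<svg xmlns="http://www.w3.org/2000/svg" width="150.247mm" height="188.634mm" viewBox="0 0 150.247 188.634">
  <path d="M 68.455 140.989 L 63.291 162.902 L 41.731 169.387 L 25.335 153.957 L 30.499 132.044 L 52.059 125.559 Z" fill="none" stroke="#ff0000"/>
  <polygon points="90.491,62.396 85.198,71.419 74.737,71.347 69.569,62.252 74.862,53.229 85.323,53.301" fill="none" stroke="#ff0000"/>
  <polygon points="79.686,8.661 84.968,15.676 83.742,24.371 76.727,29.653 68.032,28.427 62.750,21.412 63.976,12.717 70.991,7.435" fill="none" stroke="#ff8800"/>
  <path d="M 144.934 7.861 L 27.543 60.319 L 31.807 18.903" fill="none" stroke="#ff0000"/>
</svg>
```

1 u = 1 mm; y_m = 188.634 − y.

[1] `<path>` regular polygon, #ff0000→engrave S202 F3939: (68.455,47.645) → (63.291,25.732) → (41.731,19.247) → (25.335,34.677) → (30.499,56.590) → (52.059,63.075) → (68.455,47.645) (closed)

[2] `<polygon>` regular polygon, #ff0000→engrave S202 F3939: (90.491,126.238) → (85.198,117.215) → (74.737,117.287) → (69.569,126.382) → (74.862,135.405) → (85.323,135.333) → (90.491,126.238) (closed)

[3] `<polygon>` regular polygon, #ff8800→cut S935 F1442: (79.686,179.973) → (84.968,172.958) → (83.742,164.263) → (76.727,158.981) → (68.032,160.207) → (62.750,167.222) → (63.976,175.917) → (70.991,181.199) → (79.686,179.973) (closed)

[4] `<path>` open polyline, #ff0000→engrave S202 F3939: (144.934,180.773) → (27.543,128.315) → (31.807,169.731)

G21
G90
G00 X68.455 Y47.645
M3 S202
G01 X63.291 Y25.732 F3939
G01 X41.731 Y19.247
G01 X25.335 Y34.677
G01 X30.499 Y56.590
G01 X52.059 Y63.075
G01 X68.455 Y47.645
M5
G00 X90.491 Y126.238
M3 S202
G01 X85.198 Y117.215 F3939
G01 X74.737 Y117.287
G01 X69.569 Y126.382
G01 X74.862 Y135.405
G01 X85.323 Y135.333
G01 X90.491 Y126.238
M5
G00 X79.686 Y179.973
M3 S935
G01 X84.968 Y172.958 F1442
G01 X83.742 Y164.263
G01 X76.727 Y158.981
G01 X68.032 Y160.207
G01 X62.750 Y167.222
G01 X63.976 Y175.917
G01 X70.991 Y181.199
G01 X79.686 Y179.973
M5
G00 X144.934 Y180.773
M3 S202
G01 X27.543 Y128.315 F3939
G01 X31.807 Y169.731
M5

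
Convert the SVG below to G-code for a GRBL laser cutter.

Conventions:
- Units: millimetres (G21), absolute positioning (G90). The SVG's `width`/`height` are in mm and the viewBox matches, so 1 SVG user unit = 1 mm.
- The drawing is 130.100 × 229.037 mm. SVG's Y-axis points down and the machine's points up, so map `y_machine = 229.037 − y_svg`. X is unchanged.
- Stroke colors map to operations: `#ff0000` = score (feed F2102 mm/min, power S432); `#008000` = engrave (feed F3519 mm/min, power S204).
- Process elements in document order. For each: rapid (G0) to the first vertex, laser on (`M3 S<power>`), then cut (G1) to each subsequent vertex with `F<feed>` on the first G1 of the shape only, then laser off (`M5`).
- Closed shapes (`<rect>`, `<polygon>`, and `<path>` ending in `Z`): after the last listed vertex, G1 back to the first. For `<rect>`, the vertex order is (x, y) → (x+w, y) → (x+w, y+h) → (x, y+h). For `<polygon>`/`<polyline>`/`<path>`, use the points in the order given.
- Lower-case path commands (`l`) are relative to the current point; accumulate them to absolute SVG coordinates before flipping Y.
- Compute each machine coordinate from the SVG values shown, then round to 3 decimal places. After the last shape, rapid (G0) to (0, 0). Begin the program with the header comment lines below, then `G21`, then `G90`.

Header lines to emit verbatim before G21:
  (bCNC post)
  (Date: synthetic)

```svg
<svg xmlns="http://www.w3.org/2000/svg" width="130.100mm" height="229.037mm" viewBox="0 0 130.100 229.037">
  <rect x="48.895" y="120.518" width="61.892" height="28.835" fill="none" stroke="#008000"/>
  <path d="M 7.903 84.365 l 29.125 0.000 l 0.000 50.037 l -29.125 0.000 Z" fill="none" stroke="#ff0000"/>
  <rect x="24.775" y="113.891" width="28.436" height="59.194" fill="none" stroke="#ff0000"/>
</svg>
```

(bCNC post)
(Date: synthetic)
G21
G90
G0 X48.895 Y108.519
M3 S204
G1 X110.787 Y108.519 F3519
G1 X110.787 Y79.684
G1 X48.895 Y79.684
G1 X48.895 Y108.519
M5
G0 X7.903 Y144.672
M3 S432
G1 X37.028 Y144.672 F2102
G1 X37.028 Y94.635
G1 X7.903 Y94.635
G1 X7.903 Y144.672
M5
G0 X24.775 Y115.146
M3 S432
G1 X53.211 Y115.146 F2102
G1 X53.211 Y55.952
G1 X24.775 Y55.952
G1 X24.775 Y115.146
M5
G0 X0.000 Y0.000

viewBox `0 0 130.100 229.037` with mm width/height → 1 unit = 1 mm. Flip: y_m = 229.037 − y_svg.

**Shape 1** — `<rect>` rectangle, stroke `#008000` → engrave (S204, F3519). Machine vertices: (48.895,108.519) → (110.787,108.519) → (110.787,79.684) → (48.895,79.684) → (48.895,108.519). Closed: final G1 returns to the first vertex.

**Shape 2** — `<path>` rectangle, stroke `#ff0000` → score (S432, F2102). Machine vertices: (7.903,144.672) → (37.028,144.672) → (37.028,94.635) → (7.903,94.635) → (7.903,144.672). Closed: final G1 returns to the first vertex.

**Shape 3** — `<rect>` rectangle, stroke `#ff0000` → score (S432, F2102). Machine vertices: (24.775,115.146) → (53.211,115.146) → (53.211,55.952) → (24.775,55.952) → (24.775,115.146). Closed: final G1 returns to the first vertex.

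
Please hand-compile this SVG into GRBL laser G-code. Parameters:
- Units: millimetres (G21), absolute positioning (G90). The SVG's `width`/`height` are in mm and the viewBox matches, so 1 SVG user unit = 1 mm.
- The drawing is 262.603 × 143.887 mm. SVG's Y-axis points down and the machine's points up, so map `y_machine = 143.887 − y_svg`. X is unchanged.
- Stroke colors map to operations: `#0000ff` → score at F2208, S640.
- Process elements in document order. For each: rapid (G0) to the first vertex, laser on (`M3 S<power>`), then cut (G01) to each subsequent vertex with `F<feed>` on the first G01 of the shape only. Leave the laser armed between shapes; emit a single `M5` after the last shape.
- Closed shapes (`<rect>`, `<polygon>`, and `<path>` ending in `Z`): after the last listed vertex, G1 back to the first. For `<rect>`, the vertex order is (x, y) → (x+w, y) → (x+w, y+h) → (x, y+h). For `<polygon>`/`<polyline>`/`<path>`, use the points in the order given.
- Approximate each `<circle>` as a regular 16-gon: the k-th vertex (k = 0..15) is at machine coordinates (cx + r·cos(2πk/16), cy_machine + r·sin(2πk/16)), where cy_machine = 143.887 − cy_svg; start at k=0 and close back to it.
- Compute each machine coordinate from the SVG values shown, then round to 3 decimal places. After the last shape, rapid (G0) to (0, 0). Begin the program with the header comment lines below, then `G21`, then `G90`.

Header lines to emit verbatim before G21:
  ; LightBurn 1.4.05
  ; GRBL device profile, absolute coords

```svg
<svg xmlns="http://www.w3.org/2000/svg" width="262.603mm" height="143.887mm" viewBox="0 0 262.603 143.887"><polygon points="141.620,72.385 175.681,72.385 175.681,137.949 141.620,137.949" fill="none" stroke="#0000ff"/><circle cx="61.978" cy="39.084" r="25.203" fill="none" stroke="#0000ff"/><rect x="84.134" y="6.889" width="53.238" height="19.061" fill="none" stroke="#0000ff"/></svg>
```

Since the viewBox matches the mm dimensions, user units are millimetres directly. The only transform is the Y-flip y_m = 143.887 − y_svg.

Shape 1 is a rectangle drawn with `<polygon>`. Its stroke #0000ff means score at S640, F2208. After flipping Y the toolpath is (141.620,71.502) → (175.681,71.502) → (175.681,5.938) → (141.620,5.938) → (141.620,71.502), returning to the start.

Shape 2 is a circle drawn with `<circle>`. Its stroke #0000ff means score at S640, F2208. After flipping Y the toolpath is (87.181,104.803) → (85.263,114.448) → (79.799,122.624) → (71.623,128.088) → (61.978,130.006) → (52.333,128.088) → (44.157,122.624) → (38.693,114.448) → (36.775,104.803) → (38.693,95.158) → (44.157,86.982) → (52.333,81.518) → (61.978,79.600) → (71.623,81.518) → (79.799,86.982) → (85.263,95.158) → (87.181,104.803), returning to the start.

Shape 3 is a rectangle drawn with `<rect>`. Its stroke #0000ff means score at S640, F2208. After flipping Y the toolpath is (84.134,136.998) → (137.372,136.998) → (137.372,117.937) → (84.134,117.937) → (84.134,136.998), returning to the start.

; LightBurn 1.4.05
; GRBL device profile, absolute coords
G21
G90
G0 X141.620 Y71.502
M3 S640
G01 X175.681 Y71.502 F2208
G01 X175.681 Y5.938
G01 X141.620 Y5.938
G01 X141.620 Y71.502
G0 X87.181 Y104.803
M3 S640
G01 X85.263 Y114.448 F2208
G01 X79.799 Y122.624
G01 X71.623 Y128.088
G01 X61.978 Y130.006
G01 X52.333 Y128.088
G01 X44.157 Y122.624
G01 X38.693 Y114.448
G01 X36.775 Y104.803
G01 X38.693 Y95.158
G01 X44.157 Y86.982
G01 X52.333 Y81.518
G01 X61.978 Y79.600
G01 X71.623 Y81.518
G01 X79.799 Y86.982
G01 X85.263 Y95.158
G01 X87.181 Y104.803
G0 X84.134 Y136.998
M3 S640
G01 X137.372 Y136.998 F2208
G01 X137.372 Y117.937
G01 X84.134 Y117.937
G01 X84.134 Y136.998
M5
G0 X0.000 Y0.000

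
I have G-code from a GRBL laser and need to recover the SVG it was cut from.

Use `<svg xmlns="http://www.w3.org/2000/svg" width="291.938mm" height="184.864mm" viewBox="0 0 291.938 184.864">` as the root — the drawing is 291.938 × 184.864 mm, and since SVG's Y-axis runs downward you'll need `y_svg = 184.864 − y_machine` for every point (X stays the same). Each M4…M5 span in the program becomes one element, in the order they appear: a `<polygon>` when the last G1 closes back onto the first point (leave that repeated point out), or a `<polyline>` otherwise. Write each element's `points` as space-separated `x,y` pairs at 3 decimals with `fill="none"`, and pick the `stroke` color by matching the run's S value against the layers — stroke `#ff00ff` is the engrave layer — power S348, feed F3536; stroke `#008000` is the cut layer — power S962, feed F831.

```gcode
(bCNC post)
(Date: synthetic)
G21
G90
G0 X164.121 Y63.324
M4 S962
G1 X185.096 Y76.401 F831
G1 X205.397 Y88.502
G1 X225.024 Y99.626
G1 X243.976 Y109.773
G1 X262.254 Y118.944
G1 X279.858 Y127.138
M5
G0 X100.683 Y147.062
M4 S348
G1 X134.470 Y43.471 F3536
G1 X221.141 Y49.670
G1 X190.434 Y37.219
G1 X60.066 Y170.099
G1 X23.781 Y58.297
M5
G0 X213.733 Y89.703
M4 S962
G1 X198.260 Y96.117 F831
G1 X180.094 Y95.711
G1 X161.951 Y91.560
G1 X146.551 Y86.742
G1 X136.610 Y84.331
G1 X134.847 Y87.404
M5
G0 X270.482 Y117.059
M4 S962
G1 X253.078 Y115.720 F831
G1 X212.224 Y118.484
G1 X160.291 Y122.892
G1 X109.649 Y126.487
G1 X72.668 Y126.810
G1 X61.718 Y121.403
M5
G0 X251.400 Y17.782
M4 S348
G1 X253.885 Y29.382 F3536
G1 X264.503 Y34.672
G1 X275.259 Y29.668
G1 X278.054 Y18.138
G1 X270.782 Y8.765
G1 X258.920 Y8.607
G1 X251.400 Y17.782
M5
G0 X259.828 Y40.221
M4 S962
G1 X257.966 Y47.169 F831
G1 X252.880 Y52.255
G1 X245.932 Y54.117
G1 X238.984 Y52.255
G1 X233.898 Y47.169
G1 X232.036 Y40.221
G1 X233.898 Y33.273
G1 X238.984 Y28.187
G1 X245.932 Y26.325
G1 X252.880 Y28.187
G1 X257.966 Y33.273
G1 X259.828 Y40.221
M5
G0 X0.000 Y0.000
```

<svg xmlns="http://www.w3.org/2000/svg" width="291.938mm" height="184.864mm" viewBox="0 0 291.938 184.864">
  <polyline points="164.121,121.540 185.096,108.463 205.397,96.362 225.024,85.238 243.976,75.091 262.254,65.920 279.858,57.726" fill="none" stroke="#008000"/>
  <polyline points="100.683,37.802 134.470,141.393 221.141,135.194 190.434,147.645 60.066,14.765 23.781,126.567" fill="none" stroke="#ff00ff"/>
  <polyline points="213.733,95.161 198.260,88.747 180.094,89.153 161.951,93.304 146.551,98.122 136.610,100.533 134.847,97.460" fill="none" stroke="#008000"/>
  <polyline points="270.482,67.805 253.078,69.144 212.224,66.380 160.291,61.972 109.649,58.377 72.668,58.054 61.718,63.461" fill="none" stroke="#008000"/>
  <polygon points="251.400,167.082 253.885,155.482 264.503,150.192 275.259,155.196 278.054,166.726 270.782,176.099 258.920,176.257" fill="none" stroke="#ff00ff"/>
  <polygon points="259.828,144.643 257.966,137.695 252.880,132.609 245.932,130.747 238.984,132.609 233.898,137.695 232.036,144.643 233.898,151.591 238.984,156.677 245.932,158.539 252.880,156.677 257.966,151.591" fill="none" stroke="#008000"/>
</svg>

Each laser-on run becomes one SVG element. Flip Y back into SVG space with y_svg = 184.864 − y_machine.

Run 1: S962 ⇒ cut layer `#008000`. The run is open, so emit a `<polyline>` with points (Y-flipped): 164.121,121.540 185.096,108.463 205.397,96.362 225.024,85.238 243.976,75.091 262.254,65.920 279.858,57.726.

Run 2: the run's S348 means `#ff00ff` (engrave). The run is open, so emit a `<polyline>` with points (Y-flipped): 100.683,37.802 134.470,141.393 221.141,135.194 190.434,147.645 60.066,14.765 23.781,126.567.

Run 3: the run's S962 means `#008000` (cut). The run is open, so emit a `<polyline>` with points (Y-flipped): 213.733,95.161 198.260,88.747 180.094,89.153 161.951,93.304 146.551,98.122 136.610,100.533 134.847,97.460.

Run 4: S962 ⇒ cut layer `#008000`. The run is open, so emit a `<polyline>` with points (Y-flipped): 270.482,67.805 253.078,69.144 212.224,66.380 160.291,61.972 109.649,58.377 72.668,58.054 61.718,63.461.

Run 5: power S348 maps to stroke `#ff00ff` (engrave). The run returns to its start, so emit a `<polygon>` with points (Y-flipped): 251.400,167.082 253.885,155.482 264.503,150.192 275.259,155.196 278.054,166.726 270.782,176.099 258.920,176.257.

Run 6: S962 ⇒ cut layer `#008000`. The run returns to its start, so emit a `<polygon>` with points (Y-flipped): 259.828,144.643 257.966,137.695 252.880,132.609 245.932,130.747 238.984,132.609 233.898,137.695 232.036,144.643 233.898,151.591 238.984,156.677 245.932,158.539 252.880,156.677 257.966,151.591.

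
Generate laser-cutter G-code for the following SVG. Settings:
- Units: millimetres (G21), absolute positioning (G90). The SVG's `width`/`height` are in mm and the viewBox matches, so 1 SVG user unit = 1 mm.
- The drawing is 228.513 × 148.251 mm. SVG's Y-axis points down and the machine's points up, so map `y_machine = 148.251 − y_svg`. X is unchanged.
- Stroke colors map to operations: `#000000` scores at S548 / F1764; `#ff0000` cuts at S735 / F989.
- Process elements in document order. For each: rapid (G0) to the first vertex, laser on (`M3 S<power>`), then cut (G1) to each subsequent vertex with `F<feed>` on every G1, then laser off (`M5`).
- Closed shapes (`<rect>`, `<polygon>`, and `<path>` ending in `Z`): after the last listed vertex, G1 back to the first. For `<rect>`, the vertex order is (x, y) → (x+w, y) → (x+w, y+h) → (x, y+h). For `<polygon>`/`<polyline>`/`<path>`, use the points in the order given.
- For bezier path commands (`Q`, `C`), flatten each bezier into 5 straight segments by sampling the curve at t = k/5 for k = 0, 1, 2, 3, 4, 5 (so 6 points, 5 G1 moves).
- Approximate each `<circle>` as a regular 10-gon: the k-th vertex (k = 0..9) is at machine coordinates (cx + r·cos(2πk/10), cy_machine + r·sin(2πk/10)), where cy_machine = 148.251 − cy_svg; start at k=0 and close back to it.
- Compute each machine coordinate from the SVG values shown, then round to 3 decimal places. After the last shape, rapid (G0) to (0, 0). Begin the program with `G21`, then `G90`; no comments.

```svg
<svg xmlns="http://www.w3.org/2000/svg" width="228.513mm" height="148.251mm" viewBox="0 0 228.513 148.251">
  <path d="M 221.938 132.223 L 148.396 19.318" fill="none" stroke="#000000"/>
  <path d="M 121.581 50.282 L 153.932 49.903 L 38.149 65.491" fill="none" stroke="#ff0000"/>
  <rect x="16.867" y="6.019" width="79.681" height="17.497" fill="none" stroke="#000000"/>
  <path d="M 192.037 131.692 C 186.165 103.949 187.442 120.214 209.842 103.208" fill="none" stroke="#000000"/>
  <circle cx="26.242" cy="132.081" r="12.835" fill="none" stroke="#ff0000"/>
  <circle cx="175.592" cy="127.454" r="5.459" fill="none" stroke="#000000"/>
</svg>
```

1 u = 1 mm; y_m = 148.251 − y.

[1] `<path>` line segment, #000000→score S548 F1764: (221.938,16.028) → (148.396,128.933)

[2] `<path>` open polyline, #ff0000→cut S735 F989: (121.581,97.969) → (153.932,98.348) → (38.149,82.760)

[3] `<rect>` rectangle, #000000→score S548 F1764: (16.867,142.232) → (96.548,142.232) → (96.548,124.735) → (16.867,124.735) → (16.867,142.232) (closed)

[4] `<path>` cubic bezier, #000000→score S548 F1764: (192.037,16.559) → (189.483,28.542) → (189.316,33.673) → (192.207,35.660) → (198.825,38.214) → (209.842,45.043)

[5] `<circle>` circle, #ff0000→cut S735 F989: (39.077,16.170) → (36.626,23.714) → (30.208,28.377) → (22.276,28.377) → (15.858,23.714) → (13.407,16.170) → (15.858,8.626) → (22.276,3.963) → (30.208,3.963) → (36.626,8.626) → (39.077,16.170) (closed)

[6] `<circle>` circle, #000000→score S548 F1764: (181.051,20.797) → (180.008,24.006) → (177.279,25.989) → (173.905,25.989) → (171.176,24.006) → (170.133,20.797) → (171.176,17.588) → (173.905,15.605) → (177.279,15.605) → (180.008,17.588) → (181.051,20.797) (closed)

G21
G90
G0 X221.938 Y16.028
M3 S548
G1 X148.396 Y128.933 F1764
M5
G0 X121.581 Y97.969
M3 S735
G1 X153.932 Y98.348 F989
G1 X38.149 Y82.760 F989
M5
G0 X16.867 Y142.232
M3 S548
G1 X96.548 Y142.232 F1764
G1 X96.548 Y124.735 F1764
G1 X16.867 Y124.735 F1764
G1 X16.867 Y142.232 F1764
M5
G0 X192.037 Y16.559
M3 S548
G1 X189.483 Y28.542 F1764
G1 X189.316 Y33.673 F1764
G1 X192.207 Y35.660 F1764
G1 X198.825 Y38.214 F1764
G1 X209.842 Y45.043 F1764
M5
G0 X39.077 Y16.170
M3 S735
G1 X36.626 Y23.714 F989
G1 X30.208 Y28.377 F989
G1 X22.276 Y28.377 F989
G1 X15.858 Y23.714 F989
G1 X13.407 Y16.170 F989
G1 X15.858 Y8.626 F989
G1 X22.276 Y3.963 F989
G1 X30.208 Y3.963 F989
G1 X36.626 Y8.626 F989
G1 X39.077 Y16.170 F989
M5
G0 X181.051 Y20.797
M3 S548
G1 X180.008 Y24.006 F1764
G1 X177.279 Y25.989 F1764
G1 X173.905 Y25.989 F1764
G1 X171.176 Y24.006 F1764
G1 X170.133 Y20.797 F1764
G1 X171.176 Y17.588 F1764
G1 X173.905 Y15.605 F1764
G1 X177.279 Y15.605 F1764
G1 X180.008 Y17.588 F1764
G1 X181.051 Y20.797 F1764
M5
G0 X0.000 Y0.000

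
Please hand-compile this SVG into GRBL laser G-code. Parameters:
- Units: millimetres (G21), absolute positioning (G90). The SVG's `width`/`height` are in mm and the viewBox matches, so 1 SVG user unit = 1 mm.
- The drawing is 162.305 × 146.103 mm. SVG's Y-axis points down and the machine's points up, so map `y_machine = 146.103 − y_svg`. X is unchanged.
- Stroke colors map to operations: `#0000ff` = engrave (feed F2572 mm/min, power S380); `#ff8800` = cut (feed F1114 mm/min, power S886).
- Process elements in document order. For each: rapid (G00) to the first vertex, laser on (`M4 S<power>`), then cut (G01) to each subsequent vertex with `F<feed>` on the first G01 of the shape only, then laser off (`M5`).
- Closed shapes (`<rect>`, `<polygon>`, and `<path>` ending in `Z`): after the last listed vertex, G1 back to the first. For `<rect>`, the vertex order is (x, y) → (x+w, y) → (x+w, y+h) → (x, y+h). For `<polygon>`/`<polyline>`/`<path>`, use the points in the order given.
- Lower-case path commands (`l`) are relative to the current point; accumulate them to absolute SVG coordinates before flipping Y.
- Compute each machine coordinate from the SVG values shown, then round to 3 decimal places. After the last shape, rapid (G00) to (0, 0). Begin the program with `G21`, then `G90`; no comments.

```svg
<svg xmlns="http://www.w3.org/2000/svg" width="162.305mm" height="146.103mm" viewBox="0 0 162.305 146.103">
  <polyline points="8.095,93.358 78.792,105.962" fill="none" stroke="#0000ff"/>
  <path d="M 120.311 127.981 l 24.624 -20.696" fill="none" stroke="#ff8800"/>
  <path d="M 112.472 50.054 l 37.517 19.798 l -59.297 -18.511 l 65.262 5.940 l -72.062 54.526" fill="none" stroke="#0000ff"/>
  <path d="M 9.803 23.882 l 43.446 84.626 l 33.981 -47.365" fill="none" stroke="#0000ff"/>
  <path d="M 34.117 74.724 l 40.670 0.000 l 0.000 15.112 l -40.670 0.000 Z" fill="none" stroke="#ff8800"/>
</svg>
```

1 u = 1 mm; y_m = 146.103 − y.

[1] `<polyline>` line segment, #0000ff→engrave S380 F2572: (8.095,52.745) → (78.792,40.141)

[2] `<path>` line segment, #ff8800→cut S886 F1114: (120.311,18.122) → (144.935,38.818)

[3] `<path>` open polyline, #0000ff→engrave S380 F2572: (112.472,96.049) → (149.989,76.251) → (90.692,94.762) → (155.954,88.822) → (83.892,34.296)

[4] `<path>` open polyline, #0000ff→engrave S380 F2572: (9.803,122.221) → (53.249,37.595) → (87.230,84.960)

[5] `<path>` rectangle, #ff8800→cut S886 F1114: (34.117,71.379) → (74.787,71.379) → (74.787,56.267) → (34.117,56.267) → (34.117,71.379) (closed)

G21
G90
G00 X8.095 Y52.745
M4 S380
G01 X78.792 Y40.141 F2572
M5
G00 X120.311 Y18.122
M4 S886
G01 X144.935 Y38.818 F1114
M5
G00 X112.472 Y96.049
M4 S380
G01 X149.989 Y76.251 F2572
G01 X90.692 Y94.762
G01 X155.954 Y88.822
G01 X83.892 Y34.296
M5
G00 X9.803 Y122.221
M4 S380
G01 X53.249 Y37.595 F2572
G01 X87.230 Y84.960
M5
G00 X34.117 Y71.379
M4 S886
G01 X74.787 Y71.379 F1114
G01 X74.787 Y56.267
G01 X34.117 Y56.267
G01 X34.117 Y71.379
M5
G00 X0.000 Y0.000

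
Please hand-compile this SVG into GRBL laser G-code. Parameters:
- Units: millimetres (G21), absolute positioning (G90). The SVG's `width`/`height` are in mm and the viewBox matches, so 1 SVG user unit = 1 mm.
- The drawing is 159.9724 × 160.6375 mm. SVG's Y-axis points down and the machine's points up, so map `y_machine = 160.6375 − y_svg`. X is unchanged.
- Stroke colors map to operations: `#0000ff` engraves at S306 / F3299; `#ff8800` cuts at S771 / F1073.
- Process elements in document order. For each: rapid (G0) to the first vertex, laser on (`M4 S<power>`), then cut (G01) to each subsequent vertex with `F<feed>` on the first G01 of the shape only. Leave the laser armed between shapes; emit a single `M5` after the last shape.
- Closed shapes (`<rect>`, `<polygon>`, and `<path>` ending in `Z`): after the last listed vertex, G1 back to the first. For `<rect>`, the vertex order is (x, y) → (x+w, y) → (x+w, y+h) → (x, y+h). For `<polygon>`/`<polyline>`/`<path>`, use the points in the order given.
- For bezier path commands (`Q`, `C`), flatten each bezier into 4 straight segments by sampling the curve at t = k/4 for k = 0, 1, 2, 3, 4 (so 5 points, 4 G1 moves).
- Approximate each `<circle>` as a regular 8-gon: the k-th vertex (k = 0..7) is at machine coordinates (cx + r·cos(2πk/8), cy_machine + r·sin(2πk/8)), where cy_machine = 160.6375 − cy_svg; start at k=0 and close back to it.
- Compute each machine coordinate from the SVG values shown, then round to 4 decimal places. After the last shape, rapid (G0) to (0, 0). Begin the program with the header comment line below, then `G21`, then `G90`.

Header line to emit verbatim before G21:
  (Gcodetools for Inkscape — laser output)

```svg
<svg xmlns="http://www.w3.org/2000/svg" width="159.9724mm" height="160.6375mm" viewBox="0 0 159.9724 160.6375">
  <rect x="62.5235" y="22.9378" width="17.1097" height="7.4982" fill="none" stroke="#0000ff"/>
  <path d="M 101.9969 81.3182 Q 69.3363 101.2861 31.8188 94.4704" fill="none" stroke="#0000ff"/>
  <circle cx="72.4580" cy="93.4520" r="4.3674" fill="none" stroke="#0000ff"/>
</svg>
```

viewBox `0 0 159.9724 160.6375` with mm width/height → 1 unit = 1 mm. Flip: y_m = 160.6375 − y_svg.

**Shape 1** — `<rect>` rectangle, stroke `#0000ff` → engrave (S306, F3299). Machine vertices: (62.5235,137.6997) → (79.6332,137.6997) → (79.6332,130.2015) → (62.5235,130.2015) → (62.5235,137.6997). Closed: final G1 returns to the first vertex.

**Shape 2** — `<path>` quadratic bezier, stroke `#0000ff` → engrave (S306, F3299). Control points (SVG): P0=(101.9969,81.3182), P1=(69.3363,101.2861), P2=(31.8188,94.4704); sampled at t=k/4. Machine vertices: (101.9969,79.3193) → (85.3630,71.0093) → (68.1221,66.0473) → (50.2740,64.4332) → (31.8188,66.1671). Open path.

**Shape 3** — `<circle>` circle, stroke `#0000ff` → engrave (S306, F3299). Machine vertices: (76.8254,67.1855) → (75.5462,70.2737) → (72.4580,71.5529) → (69.3698,70.2737) → (68.0906,67.1855) → (69.3698,64.0973) → (72.4580,62.8181) → (75.5462,64.0973) → (76.8254,67.1855). Closed: final G1 returns to the first vertex.

(Gcodetools for Inkscape — laser output)
G21
G90
G0 X62.5235 Y137.6997
M4 S306
G01 X79.6332 Y137.6997 F3299
G01 X79.6332 Y130.2015
G01 X62.5235 Y130.2015
G01 X62.5235 Y137.6997
G0 X101.9969 Y79.3193
M4 S306
G01 X85.3630 Y71.0093 F3299
G01 X68.1221 Y66.0473
G01 X50.2740 Y64.4332
G01 X31.8188 Y66.1671
G0 X76.8254 Y67.1855
M4 S306
G01 X75.5462 Y70.2737 F3299
G01 X72.4580 Y71.5529
G01 X69.3698 Y70.2737
G01 X68.0906 Y67.1855
G01 X69.3698 Y64.0973
G01 X72.4580 Y62.8181
G01 X75.5462 Y64.0973
G01 X76.8254 Y67.1855
M5
G0 X0.0000 Y0.0000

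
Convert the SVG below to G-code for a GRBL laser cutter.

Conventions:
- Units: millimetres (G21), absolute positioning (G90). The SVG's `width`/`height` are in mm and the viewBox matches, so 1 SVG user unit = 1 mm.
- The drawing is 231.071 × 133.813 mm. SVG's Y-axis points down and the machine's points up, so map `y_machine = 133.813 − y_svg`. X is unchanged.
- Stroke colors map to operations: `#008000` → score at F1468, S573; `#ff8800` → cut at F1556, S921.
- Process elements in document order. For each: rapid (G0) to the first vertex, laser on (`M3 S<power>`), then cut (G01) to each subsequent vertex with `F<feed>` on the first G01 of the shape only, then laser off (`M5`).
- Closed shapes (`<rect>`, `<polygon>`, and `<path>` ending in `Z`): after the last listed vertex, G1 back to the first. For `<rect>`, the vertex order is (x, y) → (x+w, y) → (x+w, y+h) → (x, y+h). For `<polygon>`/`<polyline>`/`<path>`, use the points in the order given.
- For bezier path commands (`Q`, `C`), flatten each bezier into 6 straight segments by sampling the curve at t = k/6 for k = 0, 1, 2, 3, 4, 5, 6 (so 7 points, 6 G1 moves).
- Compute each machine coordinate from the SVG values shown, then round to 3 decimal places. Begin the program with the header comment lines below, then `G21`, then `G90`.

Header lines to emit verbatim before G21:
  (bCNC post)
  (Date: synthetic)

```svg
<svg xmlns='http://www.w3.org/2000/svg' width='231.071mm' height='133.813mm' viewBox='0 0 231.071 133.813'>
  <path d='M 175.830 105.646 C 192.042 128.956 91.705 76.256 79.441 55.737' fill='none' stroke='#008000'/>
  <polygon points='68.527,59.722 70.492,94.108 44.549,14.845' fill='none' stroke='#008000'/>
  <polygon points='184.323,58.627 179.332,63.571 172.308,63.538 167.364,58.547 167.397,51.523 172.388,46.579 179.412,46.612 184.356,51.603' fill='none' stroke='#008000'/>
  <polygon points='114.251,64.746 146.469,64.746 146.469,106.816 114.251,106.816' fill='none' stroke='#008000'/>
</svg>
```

viewBox `0 0 231.071 133.813` with mm width/height → 1 unit = 1 mm. Flip: y_m = 133.813 − y_svg.

**Shape 1** — `<path>` cubic bezier, stroke `#008000` → score (S573, F1468). Control points (SVG): P0=(175.830,105.646), P1=(192.042,128.956), P2=(91.705,76.256), P3=(79.441,55.737); sampled at t=k/6. Machine vertices: (175.830,28.167) → (175.171,22.345) → (160.771,26.187) → (138.314,36.686) → (113.484,50.837) → (91.965,65.636) → (79.441,78.076). Open path.

**Shape 2** — `<polygon>` closed polygon, stroke `#008000` → score (S573, F1468). Machine vertices: (68.527,74.091) → (70.492,39.705) → (44.549,118.968) → (68.527,74.091). Closed: final G1 returns to the first vertex.

**Shape 3** — `<polygon>` regular polygon, stroke `#008000` → score (S573, F1468). Machine vertices: (184.323,75.186) → (179.332,70.242) → (172.308,70.275) → (167.364,75.266) → (167.397,82.290) → (172.388,87.234) → (179.412,87.201) → (184.356,82.210) → (184.323,75.186). Closed: final G1 returns to the first vertex.

**Shape 4** — `<polygon>` rectangle, stroke `#008000` → score (S573, F1468). Machine vertices: (114.251,69.067) → (146.469,69.067) → (146.469,26.997) → (114.251,26.997) → (114.251,69.067). Closed: final G1 returns to the first vertex.

(bCNC post)
(Date: synthetic)
G21
G90
G0 X175.830 Y28.167
M3 S573
G01 X175.171 Y22.345 F1468
G01 X160.771 Y26.187
G01 X138.314 Y36.686
G01 X113.484 Y50.837
G01 X91.965 Y65.636
G01 X79.441 Y78.076
M5
G0 X68.527 Y74.091
M3 S573
G01 X70.492 Y39.705 F1468
G01 X44.549 Y118.968
G01 X68.527 Y74.091
M5
G0 X184.323 Y75.186
M3 S573
G01 X179.332 Y70.242 F1468
G01 X172.308 Y70.275
G01 X167.364 Y75.266
G01 X167.397 Y82.290
G01 X172.388 Y87.234
G01 X179.412 Y87.201
G01 X184.356 Y82.210
G01 X184.323 Y75.186
M5
G0 X114.251 Y69.067
M3 S573
G01 X146.469 Y69.067 F1468
G01 X146.469 Y26.997
G01 X114.251 Y26.997
G01 X114.251 Y69.067
M5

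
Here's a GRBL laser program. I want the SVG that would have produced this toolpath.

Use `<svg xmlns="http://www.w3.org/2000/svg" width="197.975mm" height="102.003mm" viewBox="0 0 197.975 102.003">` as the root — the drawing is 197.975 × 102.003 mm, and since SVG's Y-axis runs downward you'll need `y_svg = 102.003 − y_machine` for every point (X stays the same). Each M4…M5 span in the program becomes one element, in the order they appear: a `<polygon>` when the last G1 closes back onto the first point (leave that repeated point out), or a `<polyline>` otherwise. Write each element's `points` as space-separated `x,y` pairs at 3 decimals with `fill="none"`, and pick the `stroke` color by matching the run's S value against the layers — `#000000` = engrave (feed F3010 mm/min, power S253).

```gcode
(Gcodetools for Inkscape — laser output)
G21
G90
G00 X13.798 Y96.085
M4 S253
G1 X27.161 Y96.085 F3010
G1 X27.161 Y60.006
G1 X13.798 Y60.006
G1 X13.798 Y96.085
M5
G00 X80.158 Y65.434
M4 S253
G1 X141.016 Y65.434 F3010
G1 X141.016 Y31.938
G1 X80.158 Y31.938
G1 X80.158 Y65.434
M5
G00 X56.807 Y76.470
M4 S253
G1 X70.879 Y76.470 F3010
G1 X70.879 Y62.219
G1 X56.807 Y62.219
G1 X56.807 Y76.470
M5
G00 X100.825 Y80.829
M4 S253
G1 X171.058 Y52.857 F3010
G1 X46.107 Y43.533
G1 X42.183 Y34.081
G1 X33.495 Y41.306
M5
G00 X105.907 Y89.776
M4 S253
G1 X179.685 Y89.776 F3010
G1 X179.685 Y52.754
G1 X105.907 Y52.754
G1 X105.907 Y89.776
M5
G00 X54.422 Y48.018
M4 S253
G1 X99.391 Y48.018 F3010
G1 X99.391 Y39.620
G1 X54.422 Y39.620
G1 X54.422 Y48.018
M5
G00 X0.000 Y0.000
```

Each laser-on run becomes one SVG element. Flip Y back into SVG space with y_svg = 102.003 − y_machine. Every run uses S253, so all elements get stroke `#000000` (engrave).

Run 1: The run returns to its start, so emit a `<polygon>` with points (Y-flipped): 13.798,5.918 27.161,5.918 27.161,41.997 13.798,41.997.

Run 2: The run returns to its start, so emit a `<polygon>` with points (Y-flipped): 80.158,36.569 141.016,36.569 141.016,70.065 80.158,70.065.

Run 3: The run returns to its start, so emit a `<polygon>` with points (Y-flipped): 56.807,25.533 70.879,25.533 70.879,39.784 56.807,39.784.

Run 4: The run is open, so emit a `<polyline>` with points (Y-flipped): 100.825,21.174 171.058,49.146 46.107,58.470 42.183,67.922 33.495,60.697.

Run 5: The run returns to its start, so emit a `<polygon>` with points (Y-flipped): 105.907,12.227 179.685,12.227 179.685,49.249 105.907,49.249.

Run 6: The run returns to its start, so emit a `<polygon>` with points (Y-flipped): 54.422,53.985 99.391,53.985 99.391,62.383 54.422,62.383.

<svg xmlns="http://www.w3.org/2000/svg" width="197.975mm" height="102.003mm" viewBox="0 0 197.975 102.003">
  <polygon points="13.798,5.918 27.161,5.918 27.161,41.997 13.798,41.997" fill="none" stroke="#000000"/>
  <polygon points="80.158,36.569 141.016,36.569 141.016,70.065 80.158,70.065" fill="none" stroke="#000000"/>
  <polygon points="56.807,25.533 70.879,25.533 70.879,39.784 56.807,39.784" fill="none" stroke="#000000"/>
  <polyline points="100.825,21.174 171.058,49.146 46.107,58.470 42.183,67.922 33.495,60.697" fill="none" stroke="#000000"/>
  <polygon points="105.907,12.227 179.685,12.227 179.685,49.249 105.907,49.249" fill="none" stroke="#000000"/>
  <polygon points="54.422,53.985 99.391,53.985 99.391,62.383 54.422,62.383" fill="none" stroke="#000000"/>
</svg>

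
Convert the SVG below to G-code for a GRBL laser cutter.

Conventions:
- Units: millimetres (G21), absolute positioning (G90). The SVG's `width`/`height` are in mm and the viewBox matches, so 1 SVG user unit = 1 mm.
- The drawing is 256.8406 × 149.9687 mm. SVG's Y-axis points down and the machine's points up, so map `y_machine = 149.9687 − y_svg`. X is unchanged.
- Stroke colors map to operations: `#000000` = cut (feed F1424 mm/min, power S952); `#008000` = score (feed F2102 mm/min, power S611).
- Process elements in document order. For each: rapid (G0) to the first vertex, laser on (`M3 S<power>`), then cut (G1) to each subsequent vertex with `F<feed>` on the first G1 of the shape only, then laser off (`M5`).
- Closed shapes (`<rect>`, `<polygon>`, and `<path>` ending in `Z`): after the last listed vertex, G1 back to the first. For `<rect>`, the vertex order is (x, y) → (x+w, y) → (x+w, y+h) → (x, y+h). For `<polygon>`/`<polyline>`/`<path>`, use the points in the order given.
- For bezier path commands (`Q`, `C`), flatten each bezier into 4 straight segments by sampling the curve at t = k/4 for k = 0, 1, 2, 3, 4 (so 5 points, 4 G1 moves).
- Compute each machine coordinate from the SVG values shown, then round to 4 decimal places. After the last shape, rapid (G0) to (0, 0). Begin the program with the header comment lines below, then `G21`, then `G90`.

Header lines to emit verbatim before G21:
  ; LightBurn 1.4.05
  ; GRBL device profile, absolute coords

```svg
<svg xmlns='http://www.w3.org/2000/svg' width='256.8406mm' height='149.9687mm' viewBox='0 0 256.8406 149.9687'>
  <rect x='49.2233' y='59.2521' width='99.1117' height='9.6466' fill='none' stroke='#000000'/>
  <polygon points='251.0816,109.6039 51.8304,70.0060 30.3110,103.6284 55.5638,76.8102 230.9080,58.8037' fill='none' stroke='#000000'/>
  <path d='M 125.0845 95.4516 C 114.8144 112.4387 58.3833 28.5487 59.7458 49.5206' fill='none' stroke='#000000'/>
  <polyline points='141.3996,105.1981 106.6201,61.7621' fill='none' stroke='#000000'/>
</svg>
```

; LightBurn 1.4.05
; GRBL device profile, absolute coords
G21
G90
G0 X49.2233 Y90.7166
M3 S952
G1 X148.3350 Y90.7166 F1424
G1 X148.3350 Y81.0700
G1 X49.2233 Y81.0700
G1 X49.2233 Y90.7166
M5
G0 X251.0816 Y40.3648
M3 S952
G1 X51.8304 Y79.9627 F1424
G1 X30.3110 Y46.3403
G1 X55.5638 Y73.1585
G1 X230.9080 Y91.1650
G1 X251.0816 Y40.3648
M5
G0 X125.0845 Y54.5171
M3 S952
G1 X110.3510 Y57.4766 F1424
G1 X88.0529 Y78.9769
G1 X67.9359 Y99.7301
G1 X59.7458 Y100.4481
M5
G0 X141.3996 Y44.7706
M3 S952
G1 X106.6201 Y88.2066 F1424
M5
G0 X0.0000 Y0.0000

1 u = 1 mm; y_m = 149.9687 − y.

[1] `<rect>` rectangle, #000000→cut S952 F1424: (49.2233,90.7166) → (148.3350,90.7166) → (148.3350,81.0700) → (49.2233,81.0700) → (49.2233,90.7166) (closed)

[2] `<polygon>` closed polygon, #000000→cut S952 F1424: (251.0816,40.3648) → (51.8304,79.9627) → (30.3110,46.3403) → (55.5638,73.1585) → (230.9080,91.1650) → (251.0816,40.3648) (closed)

[3] `<path>` cubic bezier, #000000→cut S952 F1424: (125.0845,54.5171) → (110.3510,57.4766) → (88.0529,78.9769) → (67.9359,99.7301) → (59.7458,100.4481)

[4] `<polyline>` line segment, #000000→cut S952 F1424: (141.3996,44.7706) → (106.6201,88.2066)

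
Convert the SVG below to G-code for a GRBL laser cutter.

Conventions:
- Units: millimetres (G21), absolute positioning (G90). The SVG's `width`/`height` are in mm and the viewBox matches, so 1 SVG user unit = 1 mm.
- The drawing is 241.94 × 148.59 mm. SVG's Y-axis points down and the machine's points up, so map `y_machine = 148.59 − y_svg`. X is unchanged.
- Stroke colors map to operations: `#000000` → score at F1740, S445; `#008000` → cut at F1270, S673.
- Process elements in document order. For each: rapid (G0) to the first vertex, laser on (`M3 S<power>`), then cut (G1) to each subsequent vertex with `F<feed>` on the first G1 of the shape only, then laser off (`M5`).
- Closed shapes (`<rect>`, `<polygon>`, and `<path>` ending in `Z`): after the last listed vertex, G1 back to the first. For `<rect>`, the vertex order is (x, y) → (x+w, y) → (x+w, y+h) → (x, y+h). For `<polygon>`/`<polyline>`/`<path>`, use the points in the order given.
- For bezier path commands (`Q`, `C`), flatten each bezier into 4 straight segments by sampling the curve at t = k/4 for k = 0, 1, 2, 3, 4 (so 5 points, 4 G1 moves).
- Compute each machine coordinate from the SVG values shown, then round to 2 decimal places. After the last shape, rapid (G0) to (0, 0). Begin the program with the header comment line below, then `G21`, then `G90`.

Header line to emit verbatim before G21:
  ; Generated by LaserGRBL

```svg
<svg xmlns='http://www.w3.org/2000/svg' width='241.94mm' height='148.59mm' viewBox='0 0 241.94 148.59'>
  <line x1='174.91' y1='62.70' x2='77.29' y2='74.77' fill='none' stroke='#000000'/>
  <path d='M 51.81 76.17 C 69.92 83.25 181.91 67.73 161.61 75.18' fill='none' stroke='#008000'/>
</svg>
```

; Generated by LaserGRBL
G21
G90
G0 X174.91 Y85.89
M3 S445
G1 X77.29 Y73.82 F1740
M5
G0 X51.81 Y72.42
M3 S673
G1 X79.46 Y70.64 F1270
G1 X121.11 Y73.05
G1 X155.56 Y75.40
G1 X161.61 Y73.41
M5
G0 X0.00 Y0.00

Since the viewBox matches the mm dimensions, user units are millimetres directly. The only transform is the Y-flip y_m = 148.59 − y_svg.

Shape 1 is a line segment drawn with `<line>`. Its stroke #000000 means score at S445, F1740. After flipping Y the toolpath is (174.91,85.89) → (77.29,73.82).

Shape 2 is a cubic bezier drawn with `<path>`. Its stroke #008000 means cut at S673, F1270. After flipping Y the toolpath is (51.81,72.42) → (79.46,70.64) → (121.11,73.05) → (155.56,75.40) → (161.61,73.41).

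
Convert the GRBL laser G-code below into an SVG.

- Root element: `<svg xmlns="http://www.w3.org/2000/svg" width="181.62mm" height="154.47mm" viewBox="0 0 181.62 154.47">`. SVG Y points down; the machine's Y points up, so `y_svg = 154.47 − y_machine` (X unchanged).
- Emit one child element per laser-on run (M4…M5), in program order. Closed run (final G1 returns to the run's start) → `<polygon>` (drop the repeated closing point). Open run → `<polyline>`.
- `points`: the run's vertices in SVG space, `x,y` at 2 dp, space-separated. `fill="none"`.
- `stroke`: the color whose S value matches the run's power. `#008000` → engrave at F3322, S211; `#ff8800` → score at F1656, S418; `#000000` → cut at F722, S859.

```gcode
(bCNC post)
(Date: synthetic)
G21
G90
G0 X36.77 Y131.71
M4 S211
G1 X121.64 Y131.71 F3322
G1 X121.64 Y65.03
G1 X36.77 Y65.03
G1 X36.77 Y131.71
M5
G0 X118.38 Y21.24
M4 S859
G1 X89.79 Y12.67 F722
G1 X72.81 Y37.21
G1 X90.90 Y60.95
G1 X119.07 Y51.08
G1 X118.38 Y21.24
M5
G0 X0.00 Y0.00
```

<svg xmlns="http://www.w3.org/2000/svg" width="181.62mm" height="154.47mm" viewBox="0 0 181.62 154.47">
  <polygon points="36.77,22.76 121.64,22.76 121.64,89.44 36.77,89.44" fill="none" stroke="#008000"/>
  <polygon points="118.38,133.23 89.79,141.80 72.81,117.26 90.90,93.52 119.07,103.39" fill="none" stroke="#000000"/>
</svg>

Each laser-on run becomes one SVG element. Flip Y back into SVG space with y_svg = 154.47 − y_machine.

Run 1: power S211 maps to stroke `#008000` (engrave). The run returns to its start, so emit a `<polygon>` with points (Y-flipped): 36.77,22.76 121.64,22.76 121.64,89.44 36.77,89.44.

Run 2: the run's S859 means `#000000` (cut). The run returns to its start, so emit a `<polygon>` with points (Y-flipped): 118.38,133.23 89.79,141.80 72.81,117.26 90.90,93.52 119.07,103.39.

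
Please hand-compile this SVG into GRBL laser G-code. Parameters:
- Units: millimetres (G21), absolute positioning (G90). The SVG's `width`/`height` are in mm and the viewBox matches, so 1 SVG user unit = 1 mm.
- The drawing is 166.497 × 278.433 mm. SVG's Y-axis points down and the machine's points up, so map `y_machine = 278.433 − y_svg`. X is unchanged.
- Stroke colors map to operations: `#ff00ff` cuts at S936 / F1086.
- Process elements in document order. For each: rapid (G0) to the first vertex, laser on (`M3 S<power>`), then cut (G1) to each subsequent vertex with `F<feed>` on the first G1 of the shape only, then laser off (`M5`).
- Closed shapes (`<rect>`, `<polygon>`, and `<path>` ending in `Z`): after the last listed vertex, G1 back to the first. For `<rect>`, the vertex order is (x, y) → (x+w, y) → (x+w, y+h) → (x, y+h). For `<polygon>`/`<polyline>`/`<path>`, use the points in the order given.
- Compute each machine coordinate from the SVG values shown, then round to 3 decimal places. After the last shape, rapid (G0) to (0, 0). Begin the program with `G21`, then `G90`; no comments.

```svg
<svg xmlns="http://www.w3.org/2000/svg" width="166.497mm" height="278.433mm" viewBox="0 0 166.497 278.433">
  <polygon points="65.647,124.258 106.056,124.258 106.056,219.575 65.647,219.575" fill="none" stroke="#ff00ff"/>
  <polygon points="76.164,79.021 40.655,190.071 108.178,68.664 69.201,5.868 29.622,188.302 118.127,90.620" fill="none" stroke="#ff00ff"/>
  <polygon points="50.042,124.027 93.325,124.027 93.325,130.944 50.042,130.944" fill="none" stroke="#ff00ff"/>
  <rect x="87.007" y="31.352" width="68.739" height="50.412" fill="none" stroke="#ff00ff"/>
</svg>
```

G21
G90
G0 X65.647 Y154.175
M3 S936
G1 X106.056 Y154.175 F1086
G1 X106.056 Y58.858
G1 X65.647 Y58.858
G1 X65.647 Y154.175
M5
G0 X76.164 Y199.412
M3 S936
G1 X40.655 Y88.362 F1086
G1 X108.178 Y209.769
G1 X69.201 Y272.565
G1 X29.622 Y90.131
G1 X118.127 Y187.813
G1 X76.164 Y199.412
M5
G0 X50.042 Y154.406
M3 S936
G1 X93.325 Y154.406 F1086
G1 X93.325 Y147.489
G1 X50.042 Y147.489
G1 X50.042 Y154.406
M5
G0 X87.007 Y247.081
M3 S936
G1 X155.746 Y247.081 F1086
G1 X155.746 Y196.669
G1 X87.007 Y196.669
G1 X87.007 Y247.081
M5
G0 X0.000 Y0.000

1 u = 1 mm; y_m = 278.433 − y.

[1] `<polygon>` rectangle, #ff00ff→cut S936 F1086: (65.647,154.175) → (106.056,154.175) → (106.056,58.858) → (65.647,58.858) → (65.647,154.175) (closed)

[2] `<polygon>` closed polygon, #ff00ff→cut S936 F1086: (76.164,199.412) → (40.655,88.362) → (108.178,209.769) → (69.201,272.565) → (29.622,90.131) → (118.127,187.813) → (76.164,199.412) (closed)

[3] `<polygon>` rectangle, #ff00ff→cut S936 F1086: (50.042,154.406) → (93.325,154.406) → (93.325,147.489) → (50.042,147.489) → (50.042,154.406) (closed)

[4] `<rect>` rectangle, #ff00ff→cut S936 F1086: (87.007,247.081) → (155.746,247.081) → (155.746,196.669) → (87.007,196.669) → (87.007,247.081) (closed)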